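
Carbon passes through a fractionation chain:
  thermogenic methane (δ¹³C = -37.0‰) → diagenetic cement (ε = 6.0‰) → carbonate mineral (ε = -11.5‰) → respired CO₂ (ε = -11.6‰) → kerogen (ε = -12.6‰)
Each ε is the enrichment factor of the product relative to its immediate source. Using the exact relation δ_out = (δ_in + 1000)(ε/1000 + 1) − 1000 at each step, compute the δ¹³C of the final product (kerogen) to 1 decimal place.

step 1: δ = (-37.00 + 1000)·(6.0/1000 + 1) − 1000 = -31.22‰
step 2: δ = (-31.22 + 1000)·(-11.5/1000 + 1) − 1000 = -42.36‰
step 3: δ = (-42.36 + 1000)·(-11.6/1000 + 1) − 1000 = -53.47‰
step 4: δ = (-53.47 + 1000)·(-12.6/1000 + 1) − 1000 = -65.40‰

-65.4‰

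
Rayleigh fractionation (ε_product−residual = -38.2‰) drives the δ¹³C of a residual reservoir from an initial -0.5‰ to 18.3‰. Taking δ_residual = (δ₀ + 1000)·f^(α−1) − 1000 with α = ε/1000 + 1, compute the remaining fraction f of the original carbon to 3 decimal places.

0.614

α − 1 = ε/1000 = -0.0382
(δ_res + 1000)/(δ₀ + 1000) = (18.3 + 1000)/(-0.5 + 1000) = 1018.3/999.5 = 1.018809
f = 1.018809^(1/-0.0382) = exp(ln(1.018809)/-0.0382) = exp(0.01863/-0.0382)
f = exp(-0.4878) = 0.6140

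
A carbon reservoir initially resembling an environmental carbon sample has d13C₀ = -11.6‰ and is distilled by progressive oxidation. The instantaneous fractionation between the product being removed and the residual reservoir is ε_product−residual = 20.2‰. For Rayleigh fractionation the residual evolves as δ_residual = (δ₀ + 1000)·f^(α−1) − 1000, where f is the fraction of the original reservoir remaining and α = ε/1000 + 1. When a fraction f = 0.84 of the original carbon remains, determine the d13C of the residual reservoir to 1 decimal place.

-15.1‰

Rayleigh residual: δ_res = (δ₀ + 1000)·f^(α−1) − 1000
α = ε/1000 + 1 = 1.02020, so α − 1 = 0.02020
f^(α−1) = 0.84^(0.02020) = 0.996484
δ_res = (-11.6 + 1000) × 0.996484 − 1000 = 984.925 − 1000 = -15.07‰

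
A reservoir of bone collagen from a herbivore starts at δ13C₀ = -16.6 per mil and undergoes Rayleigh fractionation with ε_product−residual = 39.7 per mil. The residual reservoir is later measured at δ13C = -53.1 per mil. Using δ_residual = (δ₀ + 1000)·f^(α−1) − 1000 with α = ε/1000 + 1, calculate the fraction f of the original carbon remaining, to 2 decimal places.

0.39

α − 1 = ε/1000 = 0.0397
(δ_res + 1000)/(δ₀ + 1000) = (-53.1 + 1000)/(-16.6 + 1000) = 946.9/983.4 = 0.962884
f = 0.962884^(1/0.0397) = exp(ln(0.962884)/0.0397) = exp(-0.03782/0.0397)
f = exp(-0.9527) = 0.3857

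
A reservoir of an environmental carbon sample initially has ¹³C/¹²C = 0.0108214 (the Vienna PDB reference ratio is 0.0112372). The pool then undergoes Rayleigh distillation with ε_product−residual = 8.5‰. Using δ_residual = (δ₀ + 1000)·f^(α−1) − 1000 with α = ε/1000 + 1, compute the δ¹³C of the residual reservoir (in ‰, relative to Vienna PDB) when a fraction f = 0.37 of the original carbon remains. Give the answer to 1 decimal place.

δ₀ = (0.0108214/0.0112372 − 1)×1000 = (0.962998 − 1)×1000 = -37.002‰
α − 1 = ε/1000 = 0.0085
f^(α−1) = 0.37^(0.0085) = 0.991584
δ_res = (-37.002 + 1000) × 0.991584 − 1000 = 954.894 − 1000 = -45.11‰

-45.1‰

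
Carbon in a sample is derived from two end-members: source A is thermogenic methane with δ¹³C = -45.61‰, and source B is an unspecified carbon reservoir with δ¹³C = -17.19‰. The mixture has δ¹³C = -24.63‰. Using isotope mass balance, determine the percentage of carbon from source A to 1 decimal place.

26.2%

δ_mix = f_A·δ_A + (1 − f_A)·δ_B  ⇒  f_A = (δ_mix − δ_B)/(δ_A − δ_B)
f_A = (-24.63 − (-17.19)) / (-45.61 − (-17.19))
f_A = -7.44 / -28.42 = 0.2618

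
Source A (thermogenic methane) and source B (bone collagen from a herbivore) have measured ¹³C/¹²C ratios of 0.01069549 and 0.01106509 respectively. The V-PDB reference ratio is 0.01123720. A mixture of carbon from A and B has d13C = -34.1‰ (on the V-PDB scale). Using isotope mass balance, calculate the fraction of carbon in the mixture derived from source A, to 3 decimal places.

0.571

δ_A = (0.01069549/0.01123720 − 1)×1000 = (0.951793 − 1)×1000 = -48.207‰
δ_B = (0.01106509/0.01123720 − 1)×1000 = (0.984684 − 1)×1000 = -15.316‰
f_A = (δ_mix − δ_B)/(δ_A − δ_B) = (-34.1 − (-15.316))/(-48.207 − (-15.316))
f_A = -18.784 / -32.891 = 0.5711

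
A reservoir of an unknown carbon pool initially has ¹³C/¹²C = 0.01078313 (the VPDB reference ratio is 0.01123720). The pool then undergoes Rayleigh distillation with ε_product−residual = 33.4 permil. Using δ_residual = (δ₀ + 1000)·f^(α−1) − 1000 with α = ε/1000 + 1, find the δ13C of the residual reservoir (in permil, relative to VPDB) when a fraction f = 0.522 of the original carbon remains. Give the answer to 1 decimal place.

δ₀ = (0.01078313/0.01123720 − 1)×1000 = (0.959592 − 1)×1000 = -40.408 permil
α − 1 = ε/1000 = 0.0334
f^(α−1) = 0.522^(0.0334) = 0.978521
δ_res = (-40.408 + 1000) × 0.978521 − 1000 = 938.981 − 1000 = -61.02 permil

-61.0 permil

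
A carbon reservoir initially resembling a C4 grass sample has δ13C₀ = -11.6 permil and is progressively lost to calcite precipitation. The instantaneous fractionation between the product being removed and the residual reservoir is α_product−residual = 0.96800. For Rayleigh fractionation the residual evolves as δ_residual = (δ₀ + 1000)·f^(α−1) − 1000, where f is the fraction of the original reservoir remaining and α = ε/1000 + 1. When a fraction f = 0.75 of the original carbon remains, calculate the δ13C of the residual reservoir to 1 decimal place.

Rayleigh residual: δ_res = (δ₀ + 1000)·f^(α−1) − 1000
α − 1 = -0.03200
f^(α−1) = 0.75^(-0.03200) = 1.009248
δ_res = (-11.6 + 1000) × 1.009248 − 1000 = 997.541 − 1000 = -2.46 permil

-2.5 permil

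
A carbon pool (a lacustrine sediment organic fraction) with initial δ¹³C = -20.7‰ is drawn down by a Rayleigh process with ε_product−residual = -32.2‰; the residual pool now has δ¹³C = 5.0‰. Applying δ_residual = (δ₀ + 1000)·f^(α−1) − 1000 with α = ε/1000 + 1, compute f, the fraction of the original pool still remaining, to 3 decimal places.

α − 1 = ε/1000 = -0.0322
(δ_res + 1000)/(δ₀ + 1000) = (5.0 + 1000)/(-20.7 + 1000) = 1005.0/979.3 = 1.026243
f = 1.026243^(1/-0.0322) = exp(ln(1.026243)/-0.0322) = exp(0.02590/-0.0322)
f = exp(-0.8045) = 0.4473

0.447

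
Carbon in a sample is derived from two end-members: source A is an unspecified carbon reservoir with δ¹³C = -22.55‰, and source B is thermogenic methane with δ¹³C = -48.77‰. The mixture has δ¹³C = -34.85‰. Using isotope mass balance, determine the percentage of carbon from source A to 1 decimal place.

53.1%

δ_mix = f_A·δ_A + (1 − f_A)·δ_B  ⇒  f_A = (δ_mix − δ_B)/(δ_A − δ_B)
f_A = (-34.85 − (-48.77)) / (-22.55 − (-48.77))
f_A = 13.92 / 26.22 = 0.5309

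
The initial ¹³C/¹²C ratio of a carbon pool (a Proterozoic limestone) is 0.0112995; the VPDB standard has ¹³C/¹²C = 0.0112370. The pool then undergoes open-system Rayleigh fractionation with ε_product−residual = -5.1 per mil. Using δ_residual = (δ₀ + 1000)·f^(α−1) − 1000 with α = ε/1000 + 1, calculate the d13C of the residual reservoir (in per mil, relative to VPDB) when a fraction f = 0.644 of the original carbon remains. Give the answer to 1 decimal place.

δ₀ = (0.0112995/0.0112370 − 1)×1000 = (1.005562 − 1)×1000 = 5.562 per mil
α − 1 = ε/1000 = -0.0051
f^(α−1) = 0.644^(-0.0051) = 1.002247
δ_res = (5.562 + 1000) × 1.002247 − 1000 = 1007.821 − 1000 = 7.82 per mil

7.8 per mil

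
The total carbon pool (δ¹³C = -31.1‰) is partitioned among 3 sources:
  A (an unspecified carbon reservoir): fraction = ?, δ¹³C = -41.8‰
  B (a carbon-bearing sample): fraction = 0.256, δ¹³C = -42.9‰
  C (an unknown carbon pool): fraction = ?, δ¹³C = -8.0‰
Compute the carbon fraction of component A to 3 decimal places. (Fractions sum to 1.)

0.419

Let f_A and f_C be the unknown fractions; fractions sum to 1 so f_A + f_C = 0.744.
Mass balance: Σ fᵢ·δᵢ = δ_bulk ⇒ f_A·(-41.8) + f_C·(-8.0) = -31.1 − (-10.982) = -20.118
Substitute f_C = 0.744 − f_A:
f_A·(-41.8 − -8.0) = -20.118 − 0.744×(-8.0) = -14.166
f_A = -14.166 / -33.8 = 0.4191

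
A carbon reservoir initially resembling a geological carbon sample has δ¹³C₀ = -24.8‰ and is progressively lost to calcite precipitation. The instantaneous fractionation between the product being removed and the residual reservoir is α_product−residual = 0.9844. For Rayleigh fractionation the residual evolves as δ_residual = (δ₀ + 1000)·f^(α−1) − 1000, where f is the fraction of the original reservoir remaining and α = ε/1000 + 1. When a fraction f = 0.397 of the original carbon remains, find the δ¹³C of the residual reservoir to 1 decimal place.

-10.6‰

Rayleigh residual: δ_res = (δ₀ + 1000)·f^(α−1) − 1000
α − 1 = -0.01560
f^(α−1) = 0.397^(-0.01560) = 1.014516
δ_res = (-24.8 + 1000) × 1.014516 − 1000 = 989.356 − 1000 = -10.64‰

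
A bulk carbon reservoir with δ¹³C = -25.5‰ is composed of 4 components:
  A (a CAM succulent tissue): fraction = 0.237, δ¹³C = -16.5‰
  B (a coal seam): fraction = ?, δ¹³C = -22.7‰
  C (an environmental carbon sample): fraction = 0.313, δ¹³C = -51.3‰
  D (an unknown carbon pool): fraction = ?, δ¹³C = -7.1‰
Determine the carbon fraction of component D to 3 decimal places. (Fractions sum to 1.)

Let f_D and f_B be the unknown fractions; fractions sum to 1 so f_D + f_B = 0.450.
Mass balance: Σ fᵢ·δᵢ = δ_bulk ⇒ f_D·(-7.1) + f_B·(-22.7) = -25.5 − (-19.967) = -5.533
Substitute f_B = 0.450 − f_D:
f_D·(-7.1 − -22.7) = -5.533 − 0.450×(-22.7) = 4.682
f_D = 4.682 / 15.6 = 0.3002

0.300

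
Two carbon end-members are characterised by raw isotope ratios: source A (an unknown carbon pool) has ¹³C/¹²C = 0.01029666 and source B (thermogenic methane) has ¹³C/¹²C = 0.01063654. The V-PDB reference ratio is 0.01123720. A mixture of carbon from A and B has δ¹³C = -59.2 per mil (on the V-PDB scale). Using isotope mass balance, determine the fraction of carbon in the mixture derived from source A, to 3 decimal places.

0.190

δ_A = (0.01029666/0.01123720 − 1)×1000 = (0.916301 − 1)×1000 = -83.699 per mil
δ_B = (0.01063654/0.01123720 − 1)×1000 = (0.946547 − 1)×1000 = -53.453 per mil
f_A = (δ_mix − δ_B)/(δ_A − δ_B) = (-59.2 − (-53.453))/(-83.699 − (-53.453))
f_A = -5.747 / -30.246 = 0.1900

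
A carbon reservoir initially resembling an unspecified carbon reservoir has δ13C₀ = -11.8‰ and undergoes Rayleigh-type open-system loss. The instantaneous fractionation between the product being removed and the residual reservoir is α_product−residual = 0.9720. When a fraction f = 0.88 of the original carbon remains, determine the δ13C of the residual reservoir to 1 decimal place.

-8.3‰

Rayleigh residual: δ_res = (δ₀ + 1000)·f^(α−1) − 1000
α − 1 = -0.02800
f^(α−1) = 0.88^(-0.02800) = 1.003586
δ_res = (-11.8 + 1000) × 1.003586 − 1000 = 991.743 − 1000 = -8.26‰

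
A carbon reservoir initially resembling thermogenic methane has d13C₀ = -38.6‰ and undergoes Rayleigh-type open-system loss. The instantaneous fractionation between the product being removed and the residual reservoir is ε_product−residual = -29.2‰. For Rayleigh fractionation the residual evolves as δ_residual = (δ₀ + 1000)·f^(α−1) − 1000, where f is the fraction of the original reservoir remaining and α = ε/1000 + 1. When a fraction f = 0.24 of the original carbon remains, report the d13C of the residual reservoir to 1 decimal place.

2.3‰

Rayleigh residual: δ_res = (δ₀ + 1000)·f^(α−1) − 1000
α = ε/1000 + 1 = 0.97080, so α − 1 = -0.02920
f^(α−1) = 0.24^(-0.02920) = 1.042552
δ_res = (-38.6 + 1000) × 1.042552 − 1000 = 1002.310 − 1000 = 2.31‰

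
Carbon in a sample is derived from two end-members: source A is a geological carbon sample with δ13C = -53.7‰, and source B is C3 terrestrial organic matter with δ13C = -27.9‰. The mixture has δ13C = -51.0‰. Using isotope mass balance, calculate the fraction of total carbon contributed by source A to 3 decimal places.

0.895

δ_mix = f_A·δ_A + (1 − f_A)·δ_B  ⇒  f_A = (δ_mix − δ_B)/(δ_A − δ_B)
f_A = (-51.0 − (-27.9)) / (-53.7 − (-27.9))
f_A = -23.1 / -25.8 = 0.8953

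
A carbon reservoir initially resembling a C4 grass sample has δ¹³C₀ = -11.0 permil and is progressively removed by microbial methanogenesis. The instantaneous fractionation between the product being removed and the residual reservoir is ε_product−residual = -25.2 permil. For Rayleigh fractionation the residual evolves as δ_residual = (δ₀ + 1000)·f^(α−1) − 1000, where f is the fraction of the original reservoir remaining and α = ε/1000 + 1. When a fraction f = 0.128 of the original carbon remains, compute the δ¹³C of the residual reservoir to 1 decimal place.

41.6 permil

Rayleigh residual: δ_res = (δ₀ + 1000)·f^(α−1) − 1000
α = ε/1000 + 1 = 0.97480, so α − 1 = -0.02520
f^(α−1) = 0.128^(-0.02520) = 1.053170
δ_res = (-11.0 + 1000) × 1.053170 − 1000 = 1041.585 − 1000 = 41.58 permil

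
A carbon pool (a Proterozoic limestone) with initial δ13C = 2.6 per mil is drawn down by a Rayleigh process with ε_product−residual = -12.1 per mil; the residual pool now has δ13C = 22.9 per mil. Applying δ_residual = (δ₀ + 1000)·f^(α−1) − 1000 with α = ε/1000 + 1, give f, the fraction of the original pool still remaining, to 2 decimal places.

0.19

α − 1 = ε/1000 = -0.0121
(δ_res + 1000)/(δ₀ + 1000) = (22.9 + 1000)/(2.6 + 1000) = 1022.9/1002.6 = 1.020247
f = 1.020247^(1/-0.0121) = exp(ln(1.020247)/-0.0121) = exp(0.02005/-0.0121)
f = exp(-1.6566) = 0.1908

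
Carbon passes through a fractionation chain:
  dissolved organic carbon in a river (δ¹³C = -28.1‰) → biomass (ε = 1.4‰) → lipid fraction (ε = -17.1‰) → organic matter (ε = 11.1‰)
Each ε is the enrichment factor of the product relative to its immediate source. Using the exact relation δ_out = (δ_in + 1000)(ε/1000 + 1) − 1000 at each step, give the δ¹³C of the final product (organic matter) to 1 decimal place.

-32.8‰

step 1: δ = (-28.10 + 1000)·(1.4/1000 + 1) − 1000 = -26.74‰
step 2: δ = (-26.74 + 1000)·(-17.1/1000 + 1) − 1000 = -43.38‰
step 3: δ = (-43.38 + 1000)·(11.1/1000 + 1) − 1000 = -32.76‰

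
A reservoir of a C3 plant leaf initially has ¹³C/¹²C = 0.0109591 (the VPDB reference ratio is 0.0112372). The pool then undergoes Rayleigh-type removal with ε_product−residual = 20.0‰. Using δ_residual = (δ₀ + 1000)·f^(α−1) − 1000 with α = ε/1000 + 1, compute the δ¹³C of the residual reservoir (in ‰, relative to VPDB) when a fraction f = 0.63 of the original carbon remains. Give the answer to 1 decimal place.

-33.7‰

δ₀ = (0.0109591/0.0112372 − 1)×1000 = (0.975252 − 1)×1000 = -24.748‰
α − 1 = ε/1000 = 0.0200
f^(α−1) = 0.63^(0.0200) = 0.990802
δ_res = (-24.748 + 1000) × 0.990802 − 1000 = 966.281 − 1000 = -33.72‰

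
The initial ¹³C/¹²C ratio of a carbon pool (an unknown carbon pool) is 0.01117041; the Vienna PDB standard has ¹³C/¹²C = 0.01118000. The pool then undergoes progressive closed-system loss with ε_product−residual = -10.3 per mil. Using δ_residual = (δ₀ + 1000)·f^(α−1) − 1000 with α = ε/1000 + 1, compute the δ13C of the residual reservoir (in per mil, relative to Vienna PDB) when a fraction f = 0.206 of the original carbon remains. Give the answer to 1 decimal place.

15.5 per mil

δ₀ = (0.01117041/0.01118000 − 1)×1000 = (0.999142 − 1)×1000 = -0.858 per mil
α − 1 = ε/1000 = -0.0103
f^(α−1) = 0.206^(-0.0103) = 1.016406
δ_res = (-0.858 + 1000) × 1.016406 − 1000 = 1015.534 − 1000 = 15.53 per mil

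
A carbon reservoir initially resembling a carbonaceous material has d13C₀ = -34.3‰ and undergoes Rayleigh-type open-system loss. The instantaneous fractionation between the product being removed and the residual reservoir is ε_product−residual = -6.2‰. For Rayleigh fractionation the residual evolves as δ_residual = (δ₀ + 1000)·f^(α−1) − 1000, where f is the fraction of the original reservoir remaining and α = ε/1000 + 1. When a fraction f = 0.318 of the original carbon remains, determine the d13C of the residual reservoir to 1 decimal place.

-27.4‰

Rayleigh residual: δ_res = (δ₀ + 1000)·f^(α−1) − 1000
α = ε/1000 + 1 = 0.99380, so α − 1 = -0.00620
f^(α−1) = 0.318^(-0.00620) = 1.007129
δ_res = (-34.3 + 1000) × 1.007129 − 1000 = 972.584 − 1000 = -27.42‰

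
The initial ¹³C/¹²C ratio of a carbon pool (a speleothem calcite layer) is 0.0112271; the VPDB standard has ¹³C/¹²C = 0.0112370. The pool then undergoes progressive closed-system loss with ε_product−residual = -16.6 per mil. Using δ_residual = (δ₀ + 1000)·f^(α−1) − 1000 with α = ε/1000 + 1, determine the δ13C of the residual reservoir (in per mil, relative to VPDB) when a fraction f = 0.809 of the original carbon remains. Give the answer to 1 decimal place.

δ₀ = (0.0112271/0.0112370 − 1)×1000 = (0.999119 − 1)×1000 = -0.881 per mil
α − 1 = ε/1000 = -0.0166
f^(α−1) = 0.809^(-0.0166) = 1.003525
δ_res = (-0.881 + 1000) × 1.003525 − 1000 = 1002.641 − 1000 = 2.64 per mil

2.6 per mil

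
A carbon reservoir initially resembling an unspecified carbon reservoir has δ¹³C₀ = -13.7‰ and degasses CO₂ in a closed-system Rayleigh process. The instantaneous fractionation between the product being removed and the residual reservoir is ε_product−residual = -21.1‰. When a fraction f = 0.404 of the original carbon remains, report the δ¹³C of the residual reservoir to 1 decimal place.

5.3‰

Rayleigh residual: δ_res = (δ₀ + 1000)·f^(α−1) − 1000
α = ε/1000 + 1 = 0.97890, so α − 1 = -0.02110
f^(α−1) = 0.404^(-0.02110) = 1.019308
δ_res = (-13.7 + 1000) × 1.019308 − 1000 = 1005.343 − 1000 = 5.34‰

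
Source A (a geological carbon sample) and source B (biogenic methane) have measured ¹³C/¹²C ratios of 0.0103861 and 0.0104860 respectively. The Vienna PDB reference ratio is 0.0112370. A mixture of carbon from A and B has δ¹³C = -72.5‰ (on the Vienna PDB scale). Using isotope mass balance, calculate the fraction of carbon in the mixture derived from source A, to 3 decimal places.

δ_A = (0.0103861/0.0112370 − 1)×1000 = (0.924277 − 1)×1000 = -75.723‰
δ_B = (0.0104860/0.0112370 − 1)×1000 = (0.933167 − 1)×1000 = -66.833‰
f_A = (δ_mix − δ_B)/(δ_A − δ_B) = (-72.5 − (-66.833))/(-75.723 − (-66.833))
f_A = -5.667 / -8.890 = 0.6375

0.637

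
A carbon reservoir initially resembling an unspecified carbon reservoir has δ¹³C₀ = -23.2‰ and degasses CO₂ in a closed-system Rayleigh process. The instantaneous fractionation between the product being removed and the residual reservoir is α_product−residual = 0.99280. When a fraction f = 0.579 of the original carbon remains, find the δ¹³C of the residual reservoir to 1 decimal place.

Rayleigh residual: δ_res = (δ₀ + 1000)·f^(α−1) − 1000
α − 1 = -0.00720
f^(α−1) = 0.579^(-0.00720) = 1.003942
δ_res = (-23.2 + 1000) × 1.003942 − 1000 = 980.651 − 1000 = -19.35‰

-19.3‰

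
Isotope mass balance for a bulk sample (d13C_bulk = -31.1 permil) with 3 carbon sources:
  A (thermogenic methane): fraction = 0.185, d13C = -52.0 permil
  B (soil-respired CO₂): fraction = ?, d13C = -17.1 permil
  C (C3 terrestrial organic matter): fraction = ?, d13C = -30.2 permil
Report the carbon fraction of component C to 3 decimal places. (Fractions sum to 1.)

0.576

Let f_C and f_B be the unknown fractions; fractions sum to 1 so f_C + f_B = 0.815.
Mass balance: Σ fᵢ·δᵢ = δ_bulk ⇒ f_C·(-30.2) + f_B·(-17.1) = -31.1 − (-9.620) = -21.480
Substitute f_B = 0.815 − f_C:
f_C·(-30.2 − -17.1) = -21.480 − 0.815×(-17.1) = -7.544
f_C = -7.544 / -13.1 = 0.5758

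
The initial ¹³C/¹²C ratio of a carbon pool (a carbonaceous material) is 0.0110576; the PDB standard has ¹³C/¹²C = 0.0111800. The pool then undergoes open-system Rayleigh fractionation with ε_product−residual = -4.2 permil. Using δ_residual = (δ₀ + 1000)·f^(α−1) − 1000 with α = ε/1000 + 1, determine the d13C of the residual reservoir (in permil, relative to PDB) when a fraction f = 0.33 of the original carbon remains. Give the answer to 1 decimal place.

-6.3 permil

δ₀ = (0.0110576/0.0111800 − 1)×1000 = (0.989052 − 1)×1000 = -10.948 permil
α − 1 = ε/1000 = -0.0042
f^(α−1) = 0.33^(-0.0042) = 1.004667
δ_res = (-10.948 + 1000) × 1.004667 − 1000 = 993.668 − 1000 = -6.33 permil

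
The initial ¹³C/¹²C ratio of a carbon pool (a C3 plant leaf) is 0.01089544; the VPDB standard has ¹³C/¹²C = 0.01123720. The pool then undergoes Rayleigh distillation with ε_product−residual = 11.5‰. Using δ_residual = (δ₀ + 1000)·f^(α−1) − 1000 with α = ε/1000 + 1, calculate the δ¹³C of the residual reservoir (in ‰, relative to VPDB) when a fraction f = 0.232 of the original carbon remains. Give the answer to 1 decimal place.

-46.6‰

δ₀ = (0.01089544/0.01123720 − 1)×1000 = (0.969587 − 1)×1000 = -30.413‰
α − 1 = ε/1000 = 0.0115
f^(α−1) = 0.232^(0.0115) = 0.983339
δ_res = (-30.413 + 1000) × 0.983339 − 1000 = 953.432 − 1000 = -46.57‰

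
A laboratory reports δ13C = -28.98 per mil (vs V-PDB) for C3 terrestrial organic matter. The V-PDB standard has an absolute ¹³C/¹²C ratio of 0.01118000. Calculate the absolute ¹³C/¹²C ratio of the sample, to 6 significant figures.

R_sample = R_standard × (δ13C/1000 + 1)
R_sample = 0.01118000 × (-28.98/1000 + 1) = 0.01118000 × 0.971020
R_sample = 0.0108560

0.0108560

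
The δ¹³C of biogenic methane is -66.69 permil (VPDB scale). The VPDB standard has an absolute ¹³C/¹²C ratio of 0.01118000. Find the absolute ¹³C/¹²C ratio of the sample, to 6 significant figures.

0.0104344

R_sample = R_standard × (δ¹³C/1000 + 1)
R_sample = 0.01118000 × (-66.69/1000 + 1) = 0.01118000 × 0.933310
R_sample = 0.0104344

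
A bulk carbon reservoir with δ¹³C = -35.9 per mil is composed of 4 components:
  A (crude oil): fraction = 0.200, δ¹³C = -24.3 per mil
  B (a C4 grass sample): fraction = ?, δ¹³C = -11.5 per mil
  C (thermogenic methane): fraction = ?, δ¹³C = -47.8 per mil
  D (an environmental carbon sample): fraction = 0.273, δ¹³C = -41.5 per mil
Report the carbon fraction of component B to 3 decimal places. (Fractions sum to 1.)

0.151

Let f_B and f_C be the unknown fractions; fractions sum to 1 so f_B + f_C = 0.527.
Mass balance: Σ fᵢ·δᵢ = δ_bulk ⇒ f_B·(-11.5) + f_C·(-47.8) = -35.9 − (-16.190) = -19.710
Substitute f_C = 0.527 − f_B:
f_B·(-11.5 − -47.8) = -19.710 − 0.527×(-47.8) = 5.480
f_B = 5.480 / 36.3 = 0.1510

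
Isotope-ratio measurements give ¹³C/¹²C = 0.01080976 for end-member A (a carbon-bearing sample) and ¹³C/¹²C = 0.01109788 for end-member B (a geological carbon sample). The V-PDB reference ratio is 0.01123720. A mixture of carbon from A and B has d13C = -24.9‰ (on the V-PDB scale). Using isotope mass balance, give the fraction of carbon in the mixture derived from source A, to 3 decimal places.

δ_A = (0.01080976/0.01123720 − 1)×1000 = (0.961962 − 1)×1000 = -38.038‰
δ_B = (0.01109788/0.01123720 − 1)×1000 = (0.987602 − 1)×1000 = -12.398‰
f_A = (δ_mix − δ_B)/(δ_A − δ_B) = (-24.9 − (-12.398))/(-38.038 − (-12.398))
f_A = -12.502 / -25.640 = 0.4876

0.488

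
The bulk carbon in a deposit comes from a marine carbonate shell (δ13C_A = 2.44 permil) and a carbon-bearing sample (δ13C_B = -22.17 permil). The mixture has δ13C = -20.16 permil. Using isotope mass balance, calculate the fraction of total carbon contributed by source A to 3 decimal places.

0.082

δ_mix = f_A·δ_A + (1 − f_A)·δ_B  ⇒  f_A = (δ_mix − δ_B)/(δ_A − δ_B)
f_A = (-20.16 − (-22.17)) / (2.44 − (-22.17))
f_A = 2.01 / 24.61 = 0.0817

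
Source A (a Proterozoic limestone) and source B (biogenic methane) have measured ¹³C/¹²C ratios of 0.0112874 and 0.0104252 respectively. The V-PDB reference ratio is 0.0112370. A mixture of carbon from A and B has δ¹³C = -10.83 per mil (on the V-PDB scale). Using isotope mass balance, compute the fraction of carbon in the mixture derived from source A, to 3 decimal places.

δ_A = (0.0112874/0.0112370 − 1)×1000 = (1.004485 − 1)×1000 = 4.485 per mil
δ_B = (0.0104252/0.0112370 − 1)×1000 = (0.927757 − 1)×1000 = -72.243 per mil
f_A = (δ_mix − δ_B)/(δ_A − δ_B) = (-10.83 − (-72.243))/(4.485 − (-72.243))
f_A = 61.413 / 76.729 = 0.8004

0.800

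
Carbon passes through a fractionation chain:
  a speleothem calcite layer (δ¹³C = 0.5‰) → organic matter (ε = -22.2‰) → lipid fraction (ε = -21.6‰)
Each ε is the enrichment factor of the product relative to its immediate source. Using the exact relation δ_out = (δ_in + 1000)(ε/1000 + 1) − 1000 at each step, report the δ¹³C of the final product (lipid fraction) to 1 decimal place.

-42.8‰

step 1: δ = (0.50 + 1000)·(-22.2/1000 + 1) − 1000 = -21.71‰
step 2: δ = (-21.71 + 1000)·(-21.6/1000 + 1) − 1000 = -42.84‰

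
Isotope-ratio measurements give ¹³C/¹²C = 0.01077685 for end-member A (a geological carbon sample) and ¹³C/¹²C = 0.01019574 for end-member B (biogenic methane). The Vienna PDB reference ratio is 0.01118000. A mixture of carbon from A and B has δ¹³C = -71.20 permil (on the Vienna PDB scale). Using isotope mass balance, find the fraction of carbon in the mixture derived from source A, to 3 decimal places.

δ_A = (0.01077685/0.01118000 − 1)×1000 = (0.963940 − 1)×1000 = -36.060 permil
δ_B = (0.01019574/0.01118000 − 1)×1000 = (0.911962 − 1)×1000 = -88.038 permil
f_A = (δ_mix − δ_B)/(δ_A − δ_B) = (-71.20 − (-88.038))/(-36.060 − (-88.038))
f_A = 16.838 / 51.978 = 0.3239

0.324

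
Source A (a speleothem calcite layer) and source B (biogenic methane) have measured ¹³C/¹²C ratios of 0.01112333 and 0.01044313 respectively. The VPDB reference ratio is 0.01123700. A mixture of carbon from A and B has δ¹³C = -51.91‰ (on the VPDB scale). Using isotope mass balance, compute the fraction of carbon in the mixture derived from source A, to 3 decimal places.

δ_A = (0.01112333/0.01123700 − 1)×1000 = (0.989884 − 1)×1000 = -10.116‰
δ_B = (0.01044313/0.01123700 − 1)×1000 = (0.929352 − 1)×1000 = -70.648‰
f_A = (δ_mix − δ_B)/(δ_A − δ_B) = (-51.91 − (-70.648))/(-10.116 − (-70.648))
f_A = 18.738 / 60.532 = 0.3096

0.310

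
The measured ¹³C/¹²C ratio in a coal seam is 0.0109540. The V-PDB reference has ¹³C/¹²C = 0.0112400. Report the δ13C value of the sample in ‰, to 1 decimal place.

δ13C = (R_sample / R_standard − 1) × 1000
R_sample / R_standard = 0.0109540 / 0.0112400 = 0.974555
δ13C = (0.974555 − 1) × 1000 = -25.44‰

-25.4‰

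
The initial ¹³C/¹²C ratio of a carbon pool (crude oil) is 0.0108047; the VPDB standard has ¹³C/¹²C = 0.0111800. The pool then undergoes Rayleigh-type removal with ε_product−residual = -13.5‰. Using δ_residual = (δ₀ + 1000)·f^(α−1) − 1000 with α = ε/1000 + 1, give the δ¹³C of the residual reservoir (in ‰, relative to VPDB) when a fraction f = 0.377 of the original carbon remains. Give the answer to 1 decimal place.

-20.8‰

δ₀ = (0.0108047/0.0111800 − 1)×1000 = (0.966431 − 1)×1000 = -33.569‰
α − 1 = ε/1000 = -0.0135
f^(α−1) = 0.377^(-0.0135) = 1.013256
δ_res = (-33.569 + 1000) × 1.013256 − 1000 = 979.243 − 1000 = -20.76‰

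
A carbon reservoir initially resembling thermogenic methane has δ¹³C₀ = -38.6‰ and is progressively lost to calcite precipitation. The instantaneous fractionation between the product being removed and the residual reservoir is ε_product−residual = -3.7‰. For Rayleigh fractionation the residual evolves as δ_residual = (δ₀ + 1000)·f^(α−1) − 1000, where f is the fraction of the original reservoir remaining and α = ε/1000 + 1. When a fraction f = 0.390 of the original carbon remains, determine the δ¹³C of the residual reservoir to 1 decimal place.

Rayleigh residual: δ_res = (δ₀ + 1000)·f^(α−1) − 1000
α = ε/1000 + 1 = 0.99630, so α − 1 = -0.00370
f^(α−1) = 0.390^(-0.00370) = 1.003490
δ_res = (-38.6 + 1000) × 1.003490 − 1000 = 964.755 − 1000 = -35.24‰

-35.2‰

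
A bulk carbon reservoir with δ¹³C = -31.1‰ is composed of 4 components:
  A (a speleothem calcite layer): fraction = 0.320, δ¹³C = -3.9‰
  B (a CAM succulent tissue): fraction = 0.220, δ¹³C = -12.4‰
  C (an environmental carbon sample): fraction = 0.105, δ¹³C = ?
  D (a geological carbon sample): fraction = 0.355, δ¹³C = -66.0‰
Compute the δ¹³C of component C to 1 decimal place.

Isotope mass balance: δ_bulk = Σ fᵢ·δᵢ.
-31.1 = 0.320×(-3.9) + 0.220×(-12.4) + 0.105×δ_C + 0.355×(-66.0)
0.105·δ_C = -31.1 − (-27.406) = -3.694
δ_C = -3.694 / 0.105 = -35.18‰

-35.2‰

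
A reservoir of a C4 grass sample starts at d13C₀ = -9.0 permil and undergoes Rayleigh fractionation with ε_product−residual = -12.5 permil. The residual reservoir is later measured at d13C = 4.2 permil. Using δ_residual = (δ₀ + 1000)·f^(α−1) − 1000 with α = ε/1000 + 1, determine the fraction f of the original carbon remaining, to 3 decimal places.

α − 1 = ε/1000 = -0.0125
(δ_res + 1000)/(δ₀ + 1000) = (4.2 + 1000)/(-9.0 + 1000) = 1004.2/991.0 = 1.013320
f = 1.013320^(1/-0.0125) = exp(ln(1.013320)/-0.0125) = exp(0.01323/-0.0125)
f = exp(-1.0586) = 0.3470

0.347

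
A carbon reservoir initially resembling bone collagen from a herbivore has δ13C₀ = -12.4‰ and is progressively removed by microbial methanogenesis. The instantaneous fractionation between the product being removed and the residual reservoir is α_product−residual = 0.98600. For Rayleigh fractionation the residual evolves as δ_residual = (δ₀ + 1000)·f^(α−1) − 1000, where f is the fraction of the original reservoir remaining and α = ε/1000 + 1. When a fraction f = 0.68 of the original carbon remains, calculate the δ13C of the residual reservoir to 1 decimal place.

Rayleigh residual: δ_res = (δ₀ + 1000)·f^(α−1) − 1000
α − 1 = -0.01400
f^(α−1) = 0.68^(-0.01400) = 1.005414
δ_res = (-12.4 + 1000) × 1.005414 − 1000 = 992.947 − 1000 = -7.05‰

-7.1‰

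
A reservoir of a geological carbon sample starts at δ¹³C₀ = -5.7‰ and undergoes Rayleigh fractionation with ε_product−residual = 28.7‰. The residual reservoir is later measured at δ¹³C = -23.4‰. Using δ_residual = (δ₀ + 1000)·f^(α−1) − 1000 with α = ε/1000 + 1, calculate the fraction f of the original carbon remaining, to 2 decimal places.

0.53

α − 1 = ε/1000 = 0.0287
(δ_res + 1000)/(δ₀ + 1000) = (-23.4 + 1000)/(-5.7 + 1000) = 976.6/994.3 = 0.982199
f = 0.982199^(1/0.0287) = exp(ln(0.982199)/0.0287) = exp(-0.01796/0.0287)
f = exp(-0.6258) = 0.5348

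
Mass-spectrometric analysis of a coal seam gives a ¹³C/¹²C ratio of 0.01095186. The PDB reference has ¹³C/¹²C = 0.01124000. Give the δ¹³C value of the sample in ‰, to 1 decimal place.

δ¹³C = (R_sample / R_standard − 1) × 1000
R_sample / R_standard = 0.01095186 / 0.01124000 = 0.974365
δ¹³C = (0.974365 − 1) × 1000 = -25.64‰

-25.6‰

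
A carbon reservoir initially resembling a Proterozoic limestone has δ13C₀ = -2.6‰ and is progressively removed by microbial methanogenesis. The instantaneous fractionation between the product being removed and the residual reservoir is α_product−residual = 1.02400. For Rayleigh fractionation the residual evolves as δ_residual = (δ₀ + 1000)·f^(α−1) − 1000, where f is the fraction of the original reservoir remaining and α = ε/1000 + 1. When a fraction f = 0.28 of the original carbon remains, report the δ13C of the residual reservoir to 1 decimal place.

Rayleigh residual: δ_res = (δ₀ + 1000)·f^(α−1) − 1000
α − 1 = 0.02400
f^(α−1) = 0.28^(0.02400) = 0.969911
δ_res = (-2.6 + 1000) × 0.969911 − 1000 = 967.389 − 1000 = -32.61‰

-32.6‰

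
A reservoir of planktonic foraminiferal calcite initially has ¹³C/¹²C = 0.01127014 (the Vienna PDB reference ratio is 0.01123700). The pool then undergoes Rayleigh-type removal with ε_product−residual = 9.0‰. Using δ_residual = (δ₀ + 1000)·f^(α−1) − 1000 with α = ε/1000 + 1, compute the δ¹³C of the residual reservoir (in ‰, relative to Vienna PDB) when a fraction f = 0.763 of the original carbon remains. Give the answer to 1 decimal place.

δ₀ = (0.01127014/0.01123700 − 1)×1000 = (1.002949 − 1)×1000 = 2.949‰
α − 1 = ε/1000 = 0.0090
f^(α−1) = 0.763^(0.0090) = 0.997568
δ_res = (2.949 + 1000) × 0.997568 − 1000 = 1000.511 − 1000 = 0.51‰

0.5‰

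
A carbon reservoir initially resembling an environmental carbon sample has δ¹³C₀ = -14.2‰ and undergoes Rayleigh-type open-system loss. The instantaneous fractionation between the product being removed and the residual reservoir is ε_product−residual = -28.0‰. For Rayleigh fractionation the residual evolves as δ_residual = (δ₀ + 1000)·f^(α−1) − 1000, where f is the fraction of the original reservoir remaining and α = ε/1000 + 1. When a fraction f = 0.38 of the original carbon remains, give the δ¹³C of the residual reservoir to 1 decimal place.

12.9‰

Rayleigh residual: δ_res = (δ₀ + 1000)·f^(α−1) − 1000
α = ε/1000 + 1 = 0.97200, so α − 1 = -0.02800
f^(α−1) = 0.38^(-0.02800) = 1.027463
δ_res = (-14.2 + 1000) × 1.027463 − 1000 = 1012.873 − 1000 = 12.87‰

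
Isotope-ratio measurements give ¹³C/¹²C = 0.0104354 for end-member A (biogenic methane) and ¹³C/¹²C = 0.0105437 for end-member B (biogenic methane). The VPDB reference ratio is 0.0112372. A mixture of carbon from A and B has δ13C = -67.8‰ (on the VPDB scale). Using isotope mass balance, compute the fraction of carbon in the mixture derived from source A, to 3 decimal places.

0.631

δ_A = (0.0104354/0.0112372 − 1)×1000 = (0.928648 − 1)×1000 = -71.352‰
δ_B = (0.0105437/0.0112372 − 1)×1000 = (0.938285 − 1)×1000 = -61.715‰
f_A = (δ_mix − δ_B)/(δ_A − δ_B) = (-67.8 − (-61.715))/(-71.352 − (-61.715))
f_A = -6.085 / -9.638 = 0.6314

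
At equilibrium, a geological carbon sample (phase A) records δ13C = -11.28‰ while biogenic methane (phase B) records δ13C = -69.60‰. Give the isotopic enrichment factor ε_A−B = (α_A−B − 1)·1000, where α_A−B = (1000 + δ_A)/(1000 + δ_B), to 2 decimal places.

62.68‰

α_A−B = (1000 + -11.28) / (1000 + -69.60) = 988.72 / 930.40 = 1.062683
ε_A−B = (1.062683 − 1) × 1000 = 62.683‰
(The approximation ε ≈ δ_A − δ_B would give 58.32‰.)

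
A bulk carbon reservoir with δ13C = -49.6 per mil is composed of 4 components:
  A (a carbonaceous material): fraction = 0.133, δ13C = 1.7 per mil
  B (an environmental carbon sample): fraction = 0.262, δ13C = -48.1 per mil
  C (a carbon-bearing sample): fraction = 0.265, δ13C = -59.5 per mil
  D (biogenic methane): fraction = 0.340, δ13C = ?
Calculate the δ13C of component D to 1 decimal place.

-63.1 per mil

Isotope mass balance: δ_bulk = Σ fᵢ·δᵢ.
-49.6 = 0.133×(1.7) + 0.262×(-48.1) + 0.265×(-59.5) + 0.340×δ_D
0.340·δ_D = -49.6 − (-28.144) = -21.456
δ_D = -21.456 / 0.340 = -63.11 per mil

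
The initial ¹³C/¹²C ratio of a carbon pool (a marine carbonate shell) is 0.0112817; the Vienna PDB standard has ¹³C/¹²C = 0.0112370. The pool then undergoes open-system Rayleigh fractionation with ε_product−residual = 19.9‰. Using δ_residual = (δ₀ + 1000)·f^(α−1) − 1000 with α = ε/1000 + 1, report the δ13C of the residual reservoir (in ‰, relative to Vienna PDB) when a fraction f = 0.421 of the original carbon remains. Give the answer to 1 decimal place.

-13.2‰

δ₀ = (0.0112817/0.0112370 − 1)×1000 = (1.003978 − 1)×1000 = 3.978‰
α − 1 = ε/1000 = 0.0199
f^(α−1) = 0.421^(0.0199) = 0.982931
δ_res = (3.978 + 1000) × 0.982931 − 1000 = 986.841 − 1000 = -13.16‰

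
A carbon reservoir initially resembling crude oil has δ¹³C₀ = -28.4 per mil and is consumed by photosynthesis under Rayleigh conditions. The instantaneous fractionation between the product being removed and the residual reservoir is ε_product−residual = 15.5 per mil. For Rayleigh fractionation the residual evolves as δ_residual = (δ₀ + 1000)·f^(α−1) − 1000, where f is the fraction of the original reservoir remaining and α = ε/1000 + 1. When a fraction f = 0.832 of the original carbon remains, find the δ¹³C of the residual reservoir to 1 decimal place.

Rayleigh residual: δ_res = (δ₀ + 1000)·f^(α−1) − 1000
α = ε/1000 + 1 = 1.01550, so α − 1 = 0.01550
f^(α−1) = 0.832^(0.01550) = 0.997153
δ_res = (-28.4 + 1000) × 0.997153 − 1000 = 968.834 − 1000 = -31.17 per mil

-31.2 per mil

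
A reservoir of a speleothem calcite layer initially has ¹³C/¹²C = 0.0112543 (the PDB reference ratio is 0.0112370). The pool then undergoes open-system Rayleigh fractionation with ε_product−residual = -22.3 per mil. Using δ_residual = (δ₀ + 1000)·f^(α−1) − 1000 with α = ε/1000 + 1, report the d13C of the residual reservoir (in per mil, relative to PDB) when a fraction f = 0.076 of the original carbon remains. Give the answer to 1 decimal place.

60.8 per mil

δ₀ = (0.0112543/0.0112370 − 1)×1000 = (1.001540 − 1)×1000 = 1.540 per mil
α − 1 = ε/1000 = -0.0223
f^(α−1) = 0.076^(-0.0223) = 1.059151
δ_res = (1.540 + 1000) × 1.059151 − 1000 = 1060.782 − 1000 = 60.78 per mil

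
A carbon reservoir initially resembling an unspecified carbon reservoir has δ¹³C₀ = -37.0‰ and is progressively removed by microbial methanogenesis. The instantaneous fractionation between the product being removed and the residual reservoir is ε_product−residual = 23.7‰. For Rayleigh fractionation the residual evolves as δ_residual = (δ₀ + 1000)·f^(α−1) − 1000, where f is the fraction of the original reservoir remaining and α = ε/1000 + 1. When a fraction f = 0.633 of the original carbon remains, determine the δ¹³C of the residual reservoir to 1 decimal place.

Rayleigh residual: δ_res = (δ₀ + 1000)·f^(α−1) − 1000
α = ε/1000 + 1 = 1.02370, so α − 1 = 0.02370
f^(α−1) = 0.633^(0.02370) = 0.989221
δ_res = (-37.0 + 1000) × 0.989221 − 1000 = 952.620 − 1000 = -47.38‰

-47.4‰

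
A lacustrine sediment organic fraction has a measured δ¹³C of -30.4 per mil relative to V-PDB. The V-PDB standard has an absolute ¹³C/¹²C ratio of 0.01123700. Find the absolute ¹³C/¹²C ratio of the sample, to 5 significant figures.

R_sample = R_standard × (δ¹³C/1000 + 1)
R_sample = 0.01123700 × (-30.4/1000 + 1) = 0.01123700 × 0.969600
R_sample = 0.0108954

0.010895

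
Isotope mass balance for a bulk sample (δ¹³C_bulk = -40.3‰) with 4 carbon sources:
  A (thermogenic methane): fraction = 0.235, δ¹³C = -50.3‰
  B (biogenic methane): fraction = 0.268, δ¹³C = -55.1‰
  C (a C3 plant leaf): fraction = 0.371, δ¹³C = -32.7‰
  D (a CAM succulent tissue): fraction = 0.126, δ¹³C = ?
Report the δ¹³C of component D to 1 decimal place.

-12.5‰

Isotope mass balance: δ_bulk = Σ fᵢ·δᵢ.
-40.3 = 0.235×(-50.3) + 0.268×(-55.1) + 0.371×(-32.7) + 0.126×δ_D
0.126·δ_D = -40.3 − (-38.719) = -1.581
δ_D = -1.581 / 0.126 = -12.55‰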